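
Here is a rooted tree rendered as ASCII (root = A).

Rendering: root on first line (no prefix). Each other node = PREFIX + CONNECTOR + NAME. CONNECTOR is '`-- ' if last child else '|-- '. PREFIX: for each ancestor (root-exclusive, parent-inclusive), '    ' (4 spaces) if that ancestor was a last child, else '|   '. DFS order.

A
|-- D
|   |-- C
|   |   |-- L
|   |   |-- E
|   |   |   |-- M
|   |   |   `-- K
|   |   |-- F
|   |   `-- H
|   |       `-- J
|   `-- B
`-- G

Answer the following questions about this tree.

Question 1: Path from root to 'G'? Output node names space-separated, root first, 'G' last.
Answer: A G

Derivation:
Walk down from root: A -> G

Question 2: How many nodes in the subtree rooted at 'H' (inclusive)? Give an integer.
Subtree rooted at H contains: H, J
Count = 2

Answer: 2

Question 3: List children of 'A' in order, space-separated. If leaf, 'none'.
Answer: D G

Derivation:
Node A's children (from adjacency): D, G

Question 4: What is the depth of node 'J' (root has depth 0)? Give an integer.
Answer: 4

Derivation:
Path from root to J: A -> D -> C -> H -> J
Depth = number of edges = 4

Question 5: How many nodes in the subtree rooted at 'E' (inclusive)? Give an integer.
Subtree rooted at E contains: E, K, M
Count = 3

Answer: 3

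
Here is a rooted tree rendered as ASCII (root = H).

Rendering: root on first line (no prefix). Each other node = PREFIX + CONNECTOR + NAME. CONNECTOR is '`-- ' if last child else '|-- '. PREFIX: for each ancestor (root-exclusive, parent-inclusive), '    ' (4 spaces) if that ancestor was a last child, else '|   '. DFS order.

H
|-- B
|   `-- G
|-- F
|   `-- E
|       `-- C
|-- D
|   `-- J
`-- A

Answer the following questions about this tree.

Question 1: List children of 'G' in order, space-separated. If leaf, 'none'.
Answer: none

Derivation:
Node G's children (from adjacency): (leaf)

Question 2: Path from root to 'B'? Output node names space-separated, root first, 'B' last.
Walk down from root: H -> B

Answer: H B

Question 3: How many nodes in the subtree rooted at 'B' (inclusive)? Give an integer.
Answer: 2

Derivation:
Subtree rooted at B contains: B, G
Count = 2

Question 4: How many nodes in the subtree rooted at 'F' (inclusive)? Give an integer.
Answer: 3

Derivation:
Subtree rooted at F contains: C, E, F
Count = 3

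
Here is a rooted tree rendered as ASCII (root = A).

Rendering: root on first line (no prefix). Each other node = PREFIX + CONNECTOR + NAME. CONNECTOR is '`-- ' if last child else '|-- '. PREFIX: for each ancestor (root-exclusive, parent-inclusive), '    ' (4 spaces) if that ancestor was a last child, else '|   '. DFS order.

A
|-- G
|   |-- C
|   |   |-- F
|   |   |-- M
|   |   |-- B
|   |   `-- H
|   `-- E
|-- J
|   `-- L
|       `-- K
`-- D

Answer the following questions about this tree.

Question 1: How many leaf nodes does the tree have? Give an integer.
Answer: 7

Derivation:
Leaves (nodes with no children): B, D, E, F, H, K, M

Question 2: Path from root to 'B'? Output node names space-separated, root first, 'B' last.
Answer: A G C B

Derivation:
Walk down from root: A -> G -> C -> B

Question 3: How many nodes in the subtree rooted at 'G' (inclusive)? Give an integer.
Subtree rooted at G contains: B, C, E, F, G, H, M
Count = 7

Answer: 7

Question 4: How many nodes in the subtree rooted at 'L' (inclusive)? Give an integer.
Subtree rooted at L contains: K, L
Count = 2

Answer: 2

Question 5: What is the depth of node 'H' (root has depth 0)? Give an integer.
Answer: 3

Derivation:
Path from root to H: A -> G -> C -> H
Depth = number of edges = 3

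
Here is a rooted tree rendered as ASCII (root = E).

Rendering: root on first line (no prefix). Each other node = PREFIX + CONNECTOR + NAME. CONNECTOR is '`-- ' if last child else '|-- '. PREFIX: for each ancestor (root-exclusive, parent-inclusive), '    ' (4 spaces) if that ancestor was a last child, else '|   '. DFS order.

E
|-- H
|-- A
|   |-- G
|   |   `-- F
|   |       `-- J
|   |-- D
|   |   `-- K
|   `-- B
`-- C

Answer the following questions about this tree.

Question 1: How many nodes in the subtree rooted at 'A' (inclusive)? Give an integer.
Answer: 7

Derivation:
Subtree rooted at A contains: A, B, D, F, G, J, K
Count = 7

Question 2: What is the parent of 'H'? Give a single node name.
Answer: E

Derivation:
Scan adjacency: H appears as child of E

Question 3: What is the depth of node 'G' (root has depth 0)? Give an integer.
Path from root to G: E -> A -> G
Depth = number of edges = 2

Answer: 2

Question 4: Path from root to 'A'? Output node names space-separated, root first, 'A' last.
Walk down from root: E -> A

Answer: E A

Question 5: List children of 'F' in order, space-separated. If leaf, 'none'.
Answer: J

Derivation:
Node F's children (from adjacency): J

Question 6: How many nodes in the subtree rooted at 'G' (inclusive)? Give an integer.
Answer: 3

Derivation:
Subtree rooted at G contains: F, G, J
Count = 3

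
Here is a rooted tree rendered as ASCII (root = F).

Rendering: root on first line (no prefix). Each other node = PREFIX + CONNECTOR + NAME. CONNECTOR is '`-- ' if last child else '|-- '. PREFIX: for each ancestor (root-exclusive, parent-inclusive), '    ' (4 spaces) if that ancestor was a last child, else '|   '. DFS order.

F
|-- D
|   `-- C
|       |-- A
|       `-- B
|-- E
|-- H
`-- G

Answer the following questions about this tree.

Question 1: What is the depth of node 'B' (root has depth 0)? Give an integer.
Path from root to B: F -> D -> C -> B
Depth = number of edges = 3

Answer: 3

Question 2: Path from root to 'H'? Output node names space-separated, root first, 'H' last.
Walk down from root: F -> H

Answer: F H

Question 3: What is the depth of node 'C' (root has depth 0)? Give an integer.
Path from root to C: F -> D -> C
Depth = number of edges = 2

Answer: 2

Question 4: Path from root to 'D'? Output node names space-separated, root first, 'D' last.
Walk down from root: F -> D

Answer: F D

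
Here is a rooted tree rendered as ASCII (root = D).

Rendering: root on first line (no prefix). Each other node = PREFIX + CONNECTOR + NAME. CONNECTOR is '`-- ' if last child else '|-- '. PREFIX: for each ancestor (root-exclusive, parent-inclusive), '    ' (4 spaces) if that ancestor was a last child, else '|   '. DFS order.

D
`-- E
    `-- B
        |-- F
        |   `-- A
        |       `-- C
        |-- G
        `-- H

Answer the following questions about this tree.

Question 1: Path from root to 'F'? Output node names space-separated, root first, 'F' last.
Answer: D E B F

Derivation:
Walk down from root: D -> E -> B -> F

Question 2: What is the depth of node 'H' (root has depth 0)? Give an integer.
Path from root to H: D -> E -> B -> H
Depth = number of edges = 3

Answer: 3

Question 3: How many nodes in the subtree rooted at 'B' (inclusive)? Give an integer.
Answer: 6

Derivation:
Subtree rooted at B contains: A, B, C, F, G, H
Count = 6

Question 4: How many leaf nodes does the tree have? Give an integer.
Leaves (nodes with no children): C, G, H

Answer: 3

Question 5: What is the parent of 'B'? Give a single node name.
Scan adjacency: B appears as child of E

Answer: E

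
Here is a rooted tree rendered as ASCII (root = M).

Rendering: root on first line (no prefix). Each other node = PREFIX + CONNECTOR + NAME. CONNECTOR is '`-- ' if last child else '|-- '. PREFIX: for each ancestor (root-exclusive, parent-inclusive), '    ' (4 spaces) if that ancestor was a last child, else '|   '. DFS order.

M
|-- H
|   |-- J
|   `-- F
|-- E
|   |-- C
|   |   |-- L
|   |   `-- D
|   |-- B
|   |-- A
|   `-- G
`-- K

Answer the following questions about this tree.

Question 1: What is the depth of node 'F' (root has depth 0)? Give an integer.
Answer: 2

Derivation:
Path from root to F: M -> H -> F
Depth = number of edges = 2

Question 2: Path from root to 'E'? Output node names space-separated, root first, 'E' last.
Answer: M E

Derivation:
Walk down from root: M -> E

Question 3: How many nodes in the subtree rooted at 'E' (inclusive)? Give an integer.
Answer: 7

Derivation:
Subtree rooted at E contains: A, B, C, D, E, G, L
Count = 7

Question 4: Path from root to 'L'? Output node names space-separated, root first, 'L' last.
Walk down from root: M -> E -> C -> L

Answer: M E C L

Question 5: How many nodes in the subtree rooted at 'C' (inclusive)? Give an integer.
Subtree rooted at C contains: C, D, L
Count = 3

Answer: 3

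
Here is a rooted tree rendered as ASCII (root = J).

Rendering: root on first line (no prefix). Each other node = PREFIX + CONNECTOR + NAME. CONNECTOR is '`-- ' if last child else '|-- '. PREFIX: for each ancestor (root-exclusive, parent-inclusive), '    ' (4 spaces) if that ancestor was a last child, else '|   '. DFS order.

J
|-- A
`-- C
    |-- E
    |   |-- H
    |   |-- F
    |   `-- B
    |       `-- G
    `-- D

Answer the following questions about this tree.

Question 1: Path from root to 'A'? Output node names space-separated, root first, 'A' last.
Walk down from root: J -> A

Answer: J A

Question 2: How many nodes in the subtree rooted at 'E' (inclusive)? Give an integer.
Subtree rooted at E contains: B, E, F, G, H
Count = 5

Answer: 5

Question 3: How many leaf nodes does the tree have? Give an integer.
Answer: 5

Derivation:
Leaves (nodes with no children): A, D, F, G, H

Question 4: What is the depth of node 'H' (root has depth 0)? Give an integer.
Answer: 3

Derivation:
Path from root to H: J -> C -> E -> H
Depth = number of edges = 3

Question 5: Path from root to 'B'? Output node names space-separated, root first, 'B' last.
Answer: J C E B

Derivation:
Walk down from root: J -> C -> E -> B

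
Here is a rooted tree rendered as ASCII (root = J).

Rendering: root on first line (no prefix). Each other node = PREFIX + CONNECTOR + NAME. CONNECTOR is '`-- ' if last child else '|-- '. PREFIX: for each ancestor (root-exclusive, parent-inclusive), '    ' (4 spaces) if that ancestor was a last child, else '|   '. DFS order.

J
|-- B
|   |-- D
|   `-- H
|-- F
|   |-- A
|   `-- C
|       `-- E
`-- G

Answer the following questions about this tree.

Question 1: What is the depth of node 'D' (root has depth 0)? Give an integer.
Answer: 2

Derivation:
Path from root to D: J -> B -> D
Depth = number of edges = 2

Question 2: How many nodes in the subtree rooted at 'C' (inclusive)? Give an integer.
Subtree rooted at C contains: C, E
Count = 2

Answer: 2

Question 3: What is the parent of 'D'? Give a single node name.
Scan adjacency: D appears as child of B

Answer: B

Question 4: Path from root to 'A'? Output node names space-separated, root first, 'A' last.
Answer: J F A

Derivation:
Walk down from root: J -> F -> A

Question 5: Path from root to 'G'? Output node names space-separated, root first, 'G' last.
Answer: J G

Derivation:
Walk down from root: J -> G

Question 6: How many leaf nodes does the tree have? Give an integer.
Leaves (nodes with no children): A, D, E, G, H

Answer: 5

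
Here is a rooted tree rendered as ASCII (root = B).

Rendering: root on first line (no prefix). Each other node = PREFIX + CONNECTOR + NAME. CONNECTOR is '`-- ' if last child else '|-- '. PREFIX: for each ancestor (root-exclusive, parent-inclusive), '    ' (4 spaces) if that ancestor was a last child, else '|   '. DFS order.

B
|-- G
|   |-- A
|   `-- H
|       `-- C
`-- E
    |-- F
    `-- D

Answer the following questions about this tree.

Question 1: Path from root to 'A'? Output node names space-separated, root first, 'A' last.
Answer: B G A

Derivation:
Walk down from root: B -> G -> A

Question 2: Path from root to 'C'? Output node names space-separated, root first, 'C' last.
Walk down from root: B -> G -> H -> C

Answer: B G H C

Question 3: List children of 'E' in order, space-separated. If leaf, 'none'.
Answer: F D

Derivation:
Node E's children (from adjacency): F, D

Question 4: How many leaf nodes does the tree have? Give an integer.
Leaves (nodes with no children): A, C, D, F

Answer: 4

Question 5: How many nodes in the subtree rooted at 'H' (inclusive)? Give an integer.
Answer: 2

Derivation:
Subtree rooted at H contains: C, H
Count = 2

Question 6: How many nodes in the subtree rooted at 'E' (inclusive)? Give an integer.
Answer: 3

Derivation:
Subtree rooted at E contains: D, E, F
Count = 3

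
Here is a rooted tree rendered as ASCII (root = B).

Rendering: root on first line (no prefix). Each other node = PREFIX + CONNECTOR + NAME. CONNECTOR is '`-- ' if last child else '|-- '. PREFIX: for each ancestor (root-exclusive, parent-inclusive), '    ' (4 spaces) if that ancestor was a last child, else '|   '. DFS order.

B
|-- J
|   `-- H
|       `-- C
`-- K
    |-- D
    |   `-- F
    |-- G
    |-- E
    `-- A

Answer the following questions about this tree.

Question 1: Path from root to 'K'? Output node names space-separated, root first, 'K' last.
Answer: B K

Derivation:
Walk down from root: B -> K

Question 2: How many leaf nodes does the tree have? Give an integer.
Leaves (nodes with no children): A, C, E, F, G

Answer: 5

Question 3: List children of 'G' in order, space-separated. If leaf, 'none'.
Answer: none

Derivation:
Node G's children (from adjacency): (leaf)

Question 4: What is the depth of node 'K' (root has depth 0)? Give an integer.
Path from root to K: B -> K
Depth = number of edges = 1

Answer: 1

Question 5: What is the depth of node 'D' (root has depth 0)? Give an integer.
Answer: 2

Derivation:
Path from root to D: B -> K -> D
Depth = number of edges = 2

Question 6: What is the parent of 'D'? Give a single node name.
Answer: K

Derivation:
Scan adjacency: D appears as child of K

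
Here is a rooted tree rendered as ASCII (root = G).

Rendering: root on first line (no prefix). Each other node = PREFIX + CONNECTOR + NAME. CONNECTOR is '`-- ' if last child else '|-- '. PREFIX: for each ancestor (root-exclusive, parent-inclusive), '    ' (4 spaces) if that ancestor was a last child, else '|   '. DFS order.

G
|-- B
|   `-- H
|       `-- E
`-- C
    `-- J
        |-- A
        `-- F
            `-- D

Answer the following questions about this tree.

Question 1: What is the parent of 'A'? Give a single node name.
Scan adjacency: A appears as child of J

Answer: J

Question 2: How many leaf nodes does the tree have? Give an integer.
Answer: 3

Derivation:
Leaves (nodes with no children): A, D, E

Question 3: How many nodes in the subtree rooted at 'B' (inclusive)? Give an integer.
Subtree rooted at B contains: B, E, H
Count = 3

Answer: 3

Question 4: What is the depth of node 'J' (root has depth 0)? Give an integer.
Answer: 2

Derivation:
Path from root to J: G -> C -> J
Depth = number of edges = 2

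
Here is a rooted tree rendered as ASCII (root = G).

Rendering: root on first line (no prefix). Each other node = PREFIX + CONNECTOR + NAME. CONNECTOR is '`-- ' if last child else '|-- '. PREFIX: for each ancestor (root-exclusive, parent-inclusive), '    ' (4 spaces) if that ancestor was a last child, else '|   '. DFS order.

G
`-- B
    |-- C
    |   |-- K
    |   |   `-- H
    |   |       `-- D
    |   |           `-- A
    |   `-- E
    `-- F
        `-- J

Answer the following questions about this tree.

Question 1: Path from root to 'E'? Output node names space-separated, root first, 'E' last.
Walk down from root: G -> B -> C -> E

Answer: G B C E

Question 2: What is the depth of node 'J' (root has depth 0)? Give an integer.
Path from root to J: G -> B -> F -> J
Depth = number of edges = 3

Answer: 3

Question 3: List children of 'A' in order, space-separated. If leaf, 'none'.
Node A's children (from adjacency): (leaf)

Answer: none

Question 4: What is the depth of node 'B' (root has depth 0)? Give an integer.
Path from root to B: G -> B
Depth = number of edges = 1

Answer: 1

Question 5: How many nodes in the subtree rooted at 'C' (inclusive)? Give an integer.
Answer: 6

Derivation:
Subtree rooted at C contains: A, C, D, E, H, K
Count = 6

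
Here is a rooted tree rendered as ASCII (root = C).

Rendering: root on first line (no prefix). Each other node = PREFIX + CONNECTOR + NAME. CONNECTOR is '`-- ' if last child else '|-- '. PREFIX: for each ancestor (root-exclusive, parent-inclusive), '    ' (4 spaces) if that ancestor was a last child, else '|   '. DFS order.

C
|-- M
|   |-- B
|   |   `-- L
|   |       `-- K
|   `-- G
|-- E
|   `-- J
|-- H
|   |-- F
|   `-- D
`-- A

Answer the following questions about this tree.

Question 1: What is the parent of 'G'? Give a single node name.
Scan adjacency: G appears as child of M

Answer: M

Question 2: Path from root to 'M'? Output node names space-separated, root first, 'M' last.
Walk down from root: C -> M

Answer: C M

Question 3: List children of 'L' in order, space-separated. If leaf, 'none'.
Node L's children (from adjacency): K

Answer: K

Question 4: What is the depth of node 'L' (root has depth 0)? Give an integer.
Answer: 3

Derivation:
Path from root to L: C -> M -> B -> L
Depth = number of edges = 3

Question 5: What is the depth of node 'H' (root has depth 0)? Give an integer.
Path from root to H: C -> H
Depth = number of edges = 1

Answer: 1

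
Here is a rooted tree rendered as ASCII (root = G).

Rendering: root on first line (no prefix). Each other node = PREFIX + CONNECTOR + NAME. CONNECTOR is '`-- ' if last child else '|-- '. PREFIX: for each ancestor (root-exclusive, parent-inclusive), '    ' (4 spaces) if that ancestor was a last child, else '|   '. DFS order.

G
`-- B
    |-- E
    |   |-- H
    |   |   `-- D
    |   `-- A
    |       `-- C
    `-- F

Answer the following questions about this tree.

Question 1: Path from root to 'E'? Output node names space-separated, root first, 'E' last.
Walk down from root: G -> B -> E

Answer: G B E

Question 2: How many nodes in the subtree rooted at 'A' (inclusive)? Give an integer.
Subtree rooted at A contains: A, C
Count = 2

Answer: 2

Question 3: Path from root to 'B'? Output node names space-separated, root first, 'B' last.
Walk down from root: G -> B

Answer: G B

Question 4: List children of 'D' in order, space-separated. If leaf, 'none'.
Answer: none

Derivation:
Node D's children (from adjacency): (leaf)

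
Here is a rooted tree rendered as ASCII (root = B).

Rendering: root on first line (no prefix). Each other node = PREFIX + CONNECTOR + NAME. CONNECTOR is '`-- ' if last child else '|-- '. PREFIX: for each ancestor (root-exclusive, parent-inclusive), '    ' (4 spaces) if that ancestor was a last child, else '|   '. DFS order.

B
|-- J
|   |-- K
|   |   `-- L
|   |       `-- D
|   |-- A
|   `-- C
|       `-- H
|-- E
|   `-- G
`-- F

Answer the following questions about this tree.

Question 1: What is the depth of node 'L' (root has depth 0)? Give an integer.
Path from root to L: B -> J -> K -> L
Depth = number of edges = 3

Answer: 3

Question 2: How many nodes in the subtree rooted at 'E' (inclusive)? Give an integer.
Subtree rooted at E contains: E, G
Count = 2

Answer: 2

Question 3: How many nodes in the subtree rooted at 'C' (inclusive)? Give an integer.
Subtree rooted at C contains: C, H
Count = 2

Answer: 2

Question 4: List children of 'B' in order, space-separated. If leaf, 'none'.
Node B's children (from adjacency): J, E, F

Answer: J E F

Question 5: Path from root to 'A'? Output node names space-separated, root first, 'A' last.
Answer: B J A

Derivation:
Walk down from root: B -> J -> A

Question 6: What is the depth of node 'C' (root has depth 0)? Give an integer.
Answer: 2

Derivation:
Path from root to C: B -> J -> C
Depth = number of edges = 2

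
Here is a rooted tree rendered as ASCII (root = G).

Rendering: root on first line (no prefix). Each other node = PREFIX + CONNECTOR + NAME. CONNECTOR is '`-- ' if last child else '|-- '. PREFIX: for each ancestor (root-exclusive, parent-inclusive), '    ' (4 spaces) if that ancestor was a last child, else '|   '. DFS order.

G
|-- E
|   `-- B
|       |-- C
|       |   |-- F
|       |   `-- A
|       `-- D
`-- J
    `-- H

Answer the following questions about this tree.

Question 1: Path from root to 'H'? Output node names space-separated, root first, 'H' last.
Walk down from root: G -> J -> H

Answer: G J H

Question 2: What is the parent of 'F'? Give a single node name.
Scan adjacency: F appears as child of C

Answer: C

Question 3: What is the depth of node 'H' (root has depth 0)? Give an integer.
Path from root to H: G -> J -> H
Depth = number of edges = 2

Answer: 2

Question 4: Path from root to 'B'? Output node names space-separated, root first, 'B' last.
Walk down from root: G -> E -> B

Answer: G E B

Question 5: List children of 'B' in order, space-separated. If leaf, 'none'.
Node B's children (from adjacency): C, D

Answer: C D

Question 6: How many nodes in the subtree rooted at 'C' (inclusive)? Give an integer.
Answer: 3

Derivation:
Subtree rooted at C contains: A, C, F
Count = 3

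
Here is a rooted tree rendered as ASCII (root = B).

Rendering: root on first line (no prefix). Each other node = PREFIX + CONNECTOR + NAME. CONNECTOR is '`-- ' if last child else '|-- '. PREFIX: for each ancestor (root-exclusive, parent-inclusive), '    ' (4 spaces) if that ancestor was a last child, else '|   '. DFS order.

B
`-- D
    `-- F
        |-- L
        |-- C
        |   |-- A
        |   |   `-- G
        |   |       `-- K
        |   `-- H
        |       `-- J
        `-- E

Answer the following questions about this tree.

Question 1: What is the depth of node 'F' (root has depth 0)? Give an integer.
Path from root to F: B -> D -> F
Depth = number of edges = 2

Answer: 2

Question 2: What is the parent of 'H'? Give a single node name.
Answer: C

Derivation:
Scan adjacency: H appears as child of C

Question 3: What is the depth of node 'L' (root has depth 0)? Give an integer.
Path from root to L: B -> D -> F -> L
Depth = number of edges = 3

Answer: 3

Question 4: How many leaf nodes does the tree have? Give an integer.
Leaves (nodes with no children): E, J, K, L

Answer: 4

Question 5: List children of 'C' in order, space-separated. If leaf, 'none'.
Node C's children (from adjacency): A, H

Answer: A H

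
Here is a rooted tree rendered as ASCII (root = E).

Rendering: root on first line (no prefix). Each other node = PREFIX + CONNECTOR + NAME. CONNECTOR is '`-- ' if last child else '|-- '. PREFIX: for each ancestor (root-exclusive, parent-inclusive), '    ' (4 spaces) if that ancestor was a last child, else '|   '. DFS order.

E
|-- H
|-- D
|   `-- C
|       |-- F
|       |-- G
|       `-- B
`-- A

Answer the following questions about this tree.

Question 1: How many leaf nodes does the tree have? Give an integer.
Leaves (nodes with no children): A, B, F, G, H

Answer: 5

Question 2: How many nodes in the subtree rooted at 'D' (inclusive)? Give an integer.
Subtree rooted at D contains: B, C, D, F, G
Count = 5

Answer: 5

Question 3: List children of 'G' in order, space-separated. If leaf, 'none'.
Answer: none

Derivation:
Node G's children (from adjacency): (leaf)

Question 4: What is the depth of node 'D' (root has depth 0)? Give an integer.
Path from root to D: E -> D
Depth = number of edges = 1

Answer: 1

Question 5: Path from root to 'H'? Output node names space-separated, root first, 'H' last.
Walk down from root: E -> H

Answer: E H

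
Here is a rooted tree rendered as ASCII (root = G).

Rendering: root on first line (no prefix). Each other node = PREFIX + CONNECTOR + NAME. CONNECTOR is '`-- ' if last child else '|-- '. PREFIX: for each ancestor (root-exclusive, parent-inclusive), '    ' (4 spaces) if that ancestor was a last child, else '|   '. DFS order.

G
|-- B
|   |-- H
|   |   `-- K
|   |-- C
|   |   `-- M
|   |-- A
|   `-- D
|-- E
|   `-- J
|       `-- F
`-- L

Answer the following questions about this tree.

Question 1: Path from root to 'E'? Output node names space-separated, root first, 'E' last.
Walk down from root: G -> E

Answer: G E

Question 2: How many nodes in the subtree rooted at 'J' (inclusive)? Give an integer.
Answer: 2

Derivation:
Subtree rooted at J contains: F, J
Count = 2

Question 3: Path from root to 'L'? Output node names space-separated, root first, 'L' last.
Walk down from root: G -> L

Answer: G L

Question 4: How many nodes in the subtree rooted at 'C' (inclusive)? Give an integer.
Answer: 2

Derivation:
Subtree rooted at C contains: C, M
Count = 2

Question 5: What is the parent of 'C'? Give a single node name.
Scan adjacency: C appears as child of B

Answer: B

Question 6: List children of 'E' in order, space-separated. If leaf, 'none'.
Answer: J

Derivation:
Node E's children (from adjacency): J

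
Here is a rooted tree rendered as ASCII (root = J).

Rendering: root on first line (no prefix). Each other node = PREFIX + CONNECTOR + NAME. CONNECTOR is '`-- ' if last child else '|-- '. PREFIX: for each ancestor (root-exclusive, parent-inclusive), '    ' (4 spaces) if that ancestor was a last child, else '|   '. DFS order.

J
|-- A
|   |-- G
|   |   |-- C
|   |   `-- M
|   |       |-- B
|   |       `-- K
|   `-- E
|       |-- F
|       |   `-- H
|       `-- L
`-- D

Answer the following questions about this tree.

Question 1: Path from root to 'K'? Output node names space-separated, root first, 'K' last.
Walk down from root: J -> A -> G -> M -> K

Answer: J A G M K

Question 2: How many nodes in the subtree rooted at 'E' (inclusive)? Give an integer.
Subtree rooted at E contains: E, F, H, L
Count = 4

Answer: 4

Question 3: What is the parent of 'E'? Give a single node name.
Answer: A

Derivation:
Scan adjacency: E appears as child of A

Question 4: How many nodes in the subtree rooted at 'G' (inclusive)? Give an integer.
Subtree rooted at G contains: B, C, G, K, M
Count = 5

Answer: 5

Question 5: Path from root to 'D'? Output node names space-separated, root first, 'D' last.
Answer: J D

Derivation:
Walk down from root: J -> D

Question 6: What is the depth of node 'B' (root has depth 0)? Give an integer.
Path from root to B: J -> A -> G -> M -> B
Depth = number of edges = 4

Answer: 4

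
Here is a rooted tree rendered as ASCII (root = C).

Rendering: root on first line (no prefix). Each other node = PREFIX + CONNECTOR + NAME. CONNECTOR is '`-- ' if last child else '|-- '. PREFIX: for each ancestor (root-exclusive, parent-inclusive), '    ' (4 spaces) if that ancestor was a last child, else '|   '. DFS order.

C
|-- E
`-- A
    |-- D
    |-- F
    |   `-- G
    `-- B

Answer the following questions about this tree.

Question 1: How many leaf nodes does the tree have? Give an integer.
Answer: 4

Derivation:
Leaves (nodes with no children): B, D, E, G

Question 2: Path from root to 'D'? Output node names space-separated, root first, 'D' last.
Answer: C A D

Derivation:
Walk down from root: C -> A -> D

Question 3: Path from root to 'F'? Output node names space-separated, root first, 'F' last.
Walk down from root: C -> A -> F

Answer: C A F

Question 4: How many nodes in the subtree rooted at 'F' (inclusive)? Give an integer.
Answer: 2

Derivation:
Subtree rooted at F contains: F, G
Count = 2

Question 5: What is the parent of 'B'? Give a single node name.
Scan adjacency: B appears as child of A

Answer: A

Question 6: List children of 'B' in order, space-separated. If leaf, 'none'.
Node B's children (from adjacency): (leaf)

Answer: none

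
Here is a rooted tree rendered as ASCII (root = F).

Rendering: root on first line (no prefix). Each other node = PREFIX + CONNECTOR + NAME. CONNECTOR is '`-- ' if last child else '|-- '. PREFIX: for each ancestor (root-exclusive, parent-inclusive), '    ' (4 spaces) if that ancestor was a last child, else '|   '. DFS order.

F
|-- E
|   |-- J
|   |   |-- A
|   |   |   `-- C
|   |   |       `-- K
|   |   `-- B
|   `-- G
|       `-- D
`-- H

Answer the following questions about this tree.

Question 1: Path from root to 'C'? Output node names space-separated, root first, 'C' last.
Walk down from root: F -> E -> J -> A -> C

Answer: F E J A C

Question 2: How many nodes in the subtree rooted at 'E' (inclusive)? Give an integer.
Subtree rooted at E contains: A, B, C, D, E, G, J, K
Count = 8

Answer: 8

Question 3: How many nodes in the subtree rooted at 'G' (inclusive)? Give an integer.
Answer: 2

Derivation:
Subtree rooted at G contains: D, G
Count = 2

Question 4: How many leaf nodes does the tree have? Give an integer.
Leaves (nodes with no children): B, D, H, K

Answer: 4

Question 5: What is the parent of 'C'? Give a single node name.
Answer: A

Derivation:
Scan adjacency: C appears as child of A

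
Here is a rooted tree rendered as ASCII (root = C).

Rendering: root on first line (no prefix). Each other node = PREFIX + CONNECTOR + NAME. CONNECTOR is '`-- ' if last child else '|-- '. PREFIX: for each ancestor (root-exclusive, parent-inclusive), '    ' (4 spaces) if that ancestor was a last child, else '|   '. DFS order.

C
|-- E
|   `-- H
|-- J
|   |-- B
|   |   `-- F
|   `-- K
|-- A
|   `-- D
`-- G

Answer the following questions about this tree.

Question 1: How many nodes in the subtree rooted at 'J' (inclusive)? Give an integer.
Answer: 4

Derivation:
Subtree rooted at J contains: B, F, J, K
Count = 4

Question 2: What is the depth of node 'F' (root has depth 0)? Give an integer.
Path from root to F: C -> J -> B -> F
Depth = number of edges = 3

Answer: 3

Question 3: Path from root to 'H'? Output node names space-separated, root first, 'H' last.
Walk down from root: C -> E -> H

Answer: C E H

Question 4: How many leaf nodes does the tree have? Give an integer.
Answer: 5

Derivation:
Leaves (nodes with no children): D, F, G, H, K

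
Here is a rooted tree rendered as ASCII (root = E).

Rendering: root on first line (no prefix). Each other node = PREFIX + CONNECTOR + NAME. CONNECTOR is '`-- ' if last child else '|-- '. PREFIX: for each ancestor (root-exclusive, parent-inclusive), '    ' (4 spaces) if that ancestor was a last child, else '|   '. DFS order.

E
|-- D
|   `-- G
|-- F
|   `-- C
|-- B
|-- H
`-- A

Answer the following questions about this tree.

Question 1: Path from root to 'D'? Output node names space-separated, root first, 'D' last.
Answer: E D

Derivation:
Walk down from root: E -> D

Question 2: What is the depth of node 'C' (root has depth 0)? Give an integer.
Path from root to C: E -> F -> C
Depth = number of edges = 2

Answer: 2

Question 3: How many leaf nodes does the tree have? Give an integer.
Answer: 5

Derivation:
Leaves (nodes with no children): A, B, C, G, H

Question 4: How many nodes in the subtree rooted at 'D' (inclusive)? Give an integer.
Answer: 2

Derivation:
Subtree rooted at D contains: D, G
Count = 2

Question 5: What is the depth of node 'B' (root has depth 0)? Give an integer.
Path from root to B: E -> B
Depth = number of edges = 1

Answer: 1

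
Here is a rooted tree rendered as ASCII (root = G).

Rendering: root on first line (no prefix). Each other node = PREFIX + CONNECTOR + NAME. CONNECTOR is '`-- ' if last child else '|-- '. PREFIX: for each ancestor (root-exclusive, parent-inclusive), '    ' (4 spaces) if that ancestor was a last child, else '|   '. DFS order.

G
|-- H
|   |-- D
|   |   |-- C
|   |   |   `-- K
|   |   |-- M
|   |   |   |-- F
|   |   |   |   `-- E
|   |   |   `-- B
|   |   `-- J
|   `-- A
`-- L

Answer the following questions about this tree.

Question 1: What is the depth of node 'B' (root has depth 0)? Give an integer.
Answer: 4

Derivation:
Path from root to B: G -> H -> D -> M -> B
Depth = number of edges = 4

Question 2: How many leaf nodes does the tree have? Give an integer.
Answer: 6

Derivation:
Leaves (nodes with no children): A, B, E, J, K, L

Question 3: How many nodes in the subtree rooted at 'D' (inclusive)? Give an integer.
Answer: 8

Derivation:
Subtree rooted at D contains: B, C, D, E, F, J, K, M
Count = 8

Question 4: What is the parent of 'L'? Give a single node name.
Answer: G

Derivation:
Scan adjacency: L appears as child of G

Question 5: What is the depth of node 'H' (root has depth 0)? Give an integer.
Answer: 1

Derivation:
Path from root to H: G -> H
Depth = number of edges = 1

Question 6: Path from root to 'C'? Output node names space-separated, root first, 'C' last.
Walk down from root: G -> H -> D -> C

Answer: G H D C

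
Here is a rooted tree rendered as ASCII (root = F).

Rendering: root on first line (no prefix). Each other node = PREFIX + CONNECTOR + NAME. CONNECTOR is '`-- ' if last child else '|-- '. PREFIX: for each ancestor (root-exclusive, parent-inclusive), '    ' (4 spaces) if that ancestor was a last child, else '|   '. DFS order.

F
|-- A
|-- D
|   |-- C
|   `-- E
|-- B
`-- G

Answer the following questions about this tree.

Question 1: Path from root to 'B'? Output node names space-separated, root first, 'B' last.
Answer: F B

Derivation:
Walk down from root: F -> B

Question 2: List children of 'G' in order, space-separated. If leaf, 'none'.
Answer: none

Derivation:
Node G's children (from adjacency): (leaf)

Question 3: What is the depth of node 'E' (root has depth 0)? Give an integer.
Answer: 2

Derivation:
Path from root to E: F -> D -> E
Depth = number of edges = 2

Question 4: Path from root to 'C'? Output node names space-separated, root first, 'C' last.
Answer: F D C

Derivation:
Walk down from root: F -> D -> C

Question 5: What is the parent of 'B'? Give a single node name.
Scan adjacency: B appears as child of F

Answer: F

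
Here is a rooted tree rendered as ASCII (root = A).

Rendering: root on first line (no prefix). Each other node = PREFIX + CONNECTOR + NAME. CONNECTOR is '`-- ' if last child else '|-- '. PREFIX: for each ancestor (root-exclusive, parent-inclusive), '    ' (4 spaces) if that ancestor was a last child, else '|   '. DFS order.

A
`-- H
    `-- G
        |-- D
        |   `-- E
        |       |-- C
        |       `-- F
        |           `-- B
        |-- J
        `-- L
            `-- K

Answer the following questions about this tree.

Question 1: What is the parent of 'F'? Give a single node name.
Scan adjacency: F appears as child of E

Answer: E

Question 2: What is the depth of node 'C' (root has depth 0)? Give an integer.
Path from root to C: A -> H -> G -> D -> E -> C
Depth = number of edges = 5

Answer: 5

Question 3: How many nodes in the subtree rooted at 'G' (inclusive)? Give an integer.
Answer: 9

Derivation:
Subtree rooted at G contains: B, C, D, E, F, G, J, K, L
Count = 9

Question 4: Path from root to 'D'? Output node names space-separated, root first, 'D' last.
Walk down from root: A -> H -> G -> D

Answer: A H G D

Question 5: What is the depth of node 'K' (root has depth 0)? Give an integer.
Answer: 4

Derivation:
Path from root to K: A -> H -> G -> L -> K
Depth = number of edges = 4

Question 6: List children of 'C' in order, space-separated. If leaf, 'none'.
Answer: none

Derivation:
Node C's children (from adjacency): (leaf)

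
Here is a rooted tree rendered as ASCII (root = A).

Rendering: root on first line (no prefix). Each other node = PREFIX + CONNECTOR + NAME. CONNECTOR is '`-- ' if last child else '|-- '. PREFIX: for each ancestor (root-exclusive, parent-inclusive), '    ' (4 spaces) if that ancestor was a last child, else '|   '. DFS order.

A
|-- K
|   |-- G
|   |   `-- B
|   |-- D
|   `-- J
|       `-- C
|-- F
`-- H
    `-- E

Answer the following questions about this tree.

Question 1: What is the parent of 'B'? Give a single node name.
Answer: G

Derivation:
Scan adjacency: B appears as child of G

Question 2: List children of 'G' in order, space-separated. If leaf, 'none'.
Node G's children (from adjacency): B

Answer: B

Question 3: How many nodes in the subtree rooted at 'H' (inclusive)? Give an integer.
Subtree rooted at H contains: E, H
Count = 2

Answer: 2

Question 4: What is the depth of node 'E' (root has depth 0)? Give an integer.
Answer: 2

Derivation:
Path from root to E: A -> H -> E
Depth = number of edges = 2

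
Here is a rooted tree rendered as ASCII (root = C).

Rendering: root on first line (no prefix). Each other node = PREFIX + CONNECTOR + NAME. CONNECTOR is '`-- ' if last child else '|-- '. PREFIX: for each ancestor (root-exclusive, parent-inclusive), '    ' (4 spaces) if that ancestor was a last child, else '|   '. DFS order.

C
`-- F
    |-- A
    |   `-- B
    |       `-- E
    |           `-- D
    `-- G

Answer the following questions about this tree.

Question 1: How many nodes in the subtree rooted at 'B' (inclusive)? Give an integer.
Subtree rooted at B contains: B, D, E
Count = 3

Answer: 3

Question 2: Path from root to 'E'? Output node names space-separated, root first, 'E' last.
Answer: C F A B E

Derivation:
Walk down from root: C -> F -> A -> B -> E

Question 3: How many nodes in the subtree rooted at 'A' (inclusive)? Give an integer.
Subtree rooted at A contains: A, B, D, E
Count = 4

Answer: 4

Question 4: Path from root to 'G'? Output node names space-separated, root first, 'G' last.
Answer: C F G

Derivation:
Walk down from root: C -> F -> G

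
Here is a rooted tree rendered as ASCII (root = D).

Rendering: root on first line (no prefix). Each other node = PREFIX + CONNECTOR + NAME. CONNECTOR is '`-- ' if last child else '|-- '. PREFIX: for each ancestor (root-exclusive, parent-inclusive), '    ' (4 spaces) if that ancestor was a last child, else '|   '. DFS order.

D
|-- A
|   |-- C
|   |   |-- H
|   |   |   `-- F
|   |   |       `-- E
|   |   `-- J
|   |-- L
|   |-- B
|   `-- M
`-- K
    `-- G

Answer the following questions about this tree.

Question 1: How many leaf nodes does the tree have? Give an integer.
Answer: 6

Derivation:
Leaves (nodes with no children): B, E, G, J, L, M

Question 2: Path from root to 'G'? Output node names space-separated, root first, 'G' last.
Answer: D K G

Derivation:
Walk down from root: D -> K -> G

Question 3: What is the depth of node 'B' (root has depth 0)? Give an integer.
Path from root to B: D -> A -> B
Depth = number of edges = 2

Answer: 2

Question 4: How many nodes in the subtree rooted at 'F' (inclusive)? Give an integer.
Answer: 2

Derivation:
Subtree rooted at F contains: E, F
Count = 2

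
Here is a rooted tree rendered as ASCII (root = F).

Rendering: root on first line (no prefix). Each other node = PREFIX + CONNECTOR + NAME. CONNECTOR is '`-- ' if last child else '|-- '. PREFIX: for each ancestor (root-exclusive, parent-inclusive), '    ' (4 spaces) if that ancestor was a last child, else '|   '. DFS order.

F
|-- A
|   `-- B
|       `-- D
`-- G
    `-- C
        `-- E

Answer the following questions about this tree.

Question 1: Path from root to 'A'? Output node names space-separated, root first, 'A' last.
Answer: F A

Derivation:
Walk down from root: F -> A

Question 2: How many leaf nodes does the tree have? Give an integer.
Answer: 2

Derivation:
Leaves (nodes with no children): D, E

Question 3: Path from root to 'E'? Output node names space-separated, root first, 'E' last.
Answer: F G C E

Derivation:
Walk down from root: F -> G -> C -> E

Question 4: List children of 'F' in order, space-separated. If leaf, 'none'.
Node F's children (from adjacency): A, G

Answer: A G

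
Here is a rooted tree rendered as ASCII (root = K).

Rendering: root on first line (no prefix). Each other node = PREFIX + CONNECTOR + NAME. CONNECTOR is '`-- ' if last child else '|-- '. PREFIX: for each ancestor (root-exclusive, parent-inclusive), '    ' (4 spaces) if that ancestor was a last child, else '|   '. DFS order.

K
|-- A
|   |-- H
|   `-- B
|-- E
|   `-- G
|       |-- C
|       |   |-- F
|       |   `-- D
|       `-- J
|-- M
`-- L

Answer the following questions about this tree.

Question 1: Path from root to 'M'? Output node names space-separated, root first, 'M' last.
Answer: K M

Derivation:
Walk down from root: K -> M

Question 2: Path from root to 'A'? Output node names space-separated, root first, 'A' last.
Walk down from root: K -> A

Answer: K A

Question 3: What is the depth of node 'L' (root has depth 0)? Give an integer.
Path from root to L: K -> L
Depth = number of edges = 1

Answer: 1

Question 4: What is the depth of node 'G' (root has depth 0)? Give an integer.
Path from root to G: K -> E -> G
Depth = number of edges = 2

Answer: 2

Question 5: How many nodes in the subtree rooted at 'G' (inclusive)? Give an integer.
Answer: 5

Derivation:
Subtree rooted at G contains: C, D, F, G, J
Count = 5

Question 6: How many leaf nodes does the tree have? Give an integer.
Leaves (nodes with no children): B, D, F, H, J, L, M

Answer: 7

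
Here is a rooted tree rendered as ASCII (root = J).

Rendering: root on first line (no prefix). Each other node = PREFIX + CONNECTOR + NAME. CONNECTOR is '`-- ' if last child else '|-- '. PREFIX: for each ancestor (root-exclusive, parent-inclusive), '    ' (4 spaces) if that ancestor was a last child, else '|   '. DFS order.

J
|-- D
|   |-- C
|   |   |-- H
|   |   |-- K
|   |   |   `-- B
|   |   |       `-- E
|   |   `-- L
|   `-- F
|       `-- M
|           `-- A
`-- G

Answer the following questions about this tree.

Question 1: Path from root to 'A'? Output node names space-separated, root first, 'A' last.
Answer: J D F M A

Derivation:
Walk down from root: J -> D -> F -> M -> A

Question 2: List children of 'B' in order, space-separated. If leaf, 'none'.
Node B's children (from adjacency): E

Answer: E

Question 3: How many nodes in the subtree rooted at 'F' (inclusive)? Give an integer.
Subtree rooted at F contains: A, F, M
Count = 3

Answer: 3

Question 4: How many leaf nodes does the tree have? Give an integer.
Leaves (nodes with no children): A, E, G, H, L

Answer: 5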